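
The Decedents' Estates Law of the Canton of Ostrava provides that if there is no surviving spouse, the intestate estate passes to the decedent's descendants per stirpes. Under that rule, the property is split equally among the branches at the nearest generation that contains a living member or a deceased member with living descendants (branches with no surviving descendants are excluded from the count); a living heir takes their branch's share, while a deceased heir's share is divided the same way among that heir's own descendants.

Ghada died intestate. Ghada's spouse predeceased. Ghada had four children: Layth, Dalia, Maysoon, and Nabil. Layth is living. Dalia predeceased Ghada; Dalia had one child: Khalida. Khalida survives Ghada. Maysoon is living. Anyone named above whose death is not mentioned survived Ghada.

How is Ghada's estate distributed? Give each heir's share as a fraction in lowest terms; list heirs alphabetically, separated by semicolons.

Khalida 1/4; Layth 1/4; Maysoon 1/4; Nabil 1/4

There is no surviving spouse, so the entire estate passes to Ghada's descendants per stirpes.
The estate is divided into 4 equal shares of 1/4 among Layth, Dalia, Maysoon, Nabil.
Layth is living and takes 1/4.
Dalia predeceased; the 1/4 allotted to Dalia's branch passes to Dalia's issue by representation.
Khalida is the sole taker at this level and receives the full 1/4.
Maysoon is living and takes 1/4.
Nabil is living and takes 1/4.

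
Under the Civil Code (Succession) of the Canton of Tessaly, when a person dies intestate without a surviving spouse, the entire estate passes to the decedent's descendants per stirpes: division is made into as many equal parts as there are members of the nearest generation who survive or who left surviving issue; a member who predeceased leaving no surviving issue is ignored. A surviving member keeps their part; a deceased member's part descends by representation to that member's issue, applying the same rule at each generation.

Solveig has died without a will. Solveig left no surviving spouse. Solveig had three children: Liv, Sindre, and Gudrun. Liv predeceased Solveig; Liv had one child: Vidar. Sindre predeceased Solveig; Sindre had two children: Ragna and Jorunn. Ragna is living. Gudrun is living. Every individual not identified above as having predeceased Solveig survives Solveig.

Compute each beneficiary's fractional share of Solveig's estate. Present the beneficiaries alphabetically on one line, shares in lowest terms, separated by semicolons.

There is no surviving spouse, so the entire estate passes to Solveig's descendants per stirpes.
The estate is divided into 3 equal shares of 1/3 among Liv, Sindre, Gudrun.
Liv predeceased; the 1/3 allotted to Liv's branch passes to Liv's issue by representation.
Vidar is the sole taker at this level and receives the full 1/3.
Sindre predeceased; the 1/3 allotted to Sindre's branch passes to Sindre's issue by representation.
The 1/3 is divided into 2 equal shares of 1/6 among Ragna, Jorunn.
Ragna is living and takes 1/6.
Jorunn is living and takes 1/6.
Gudrun is living and takes 1/3.

Gudrun 1/3; Jorunn 1/6; Ragna 1/6; Vidar 1/3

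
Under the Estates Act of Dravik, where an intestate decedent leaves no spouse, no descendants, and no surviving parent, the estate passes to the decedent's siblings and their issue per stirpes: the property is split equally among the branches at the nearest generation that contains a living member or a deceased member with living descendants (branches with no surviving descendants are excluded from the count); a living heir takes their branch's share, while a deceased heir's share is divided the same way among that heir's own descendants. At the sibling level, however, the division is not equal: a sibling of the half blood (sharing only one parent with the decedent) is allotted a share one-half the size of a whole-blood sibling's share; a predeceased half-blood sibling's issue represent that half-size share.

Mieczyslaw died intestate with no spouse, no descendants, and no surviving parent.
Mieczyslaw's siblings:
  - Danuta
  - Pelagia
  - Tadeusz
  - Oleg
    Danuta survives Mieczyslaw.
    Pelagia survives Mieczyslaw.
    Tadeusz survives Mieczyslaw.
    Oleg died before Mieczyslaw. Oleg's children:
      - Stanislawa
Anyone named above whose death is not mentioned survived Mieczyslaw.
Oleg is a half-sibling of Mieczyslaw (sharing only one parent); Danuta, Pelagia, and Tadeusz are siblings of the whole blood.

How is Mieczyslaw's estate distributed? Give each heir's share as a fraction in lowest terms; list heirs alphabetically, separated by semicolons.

Danuta 2/7; Pelagia 2/7; Stanislawa 1/7; Tadeusz 2/7

No spouse, descendants, or parent survives, so the estate passes to Mieczyslaw's siblings per stirpes.
Half-blood siblings count for one-half the weight of whole-blood siblings at the initial division.
Dividing 1 in proportion to weights (total weight 7/2): Danuta (weight 1) → 2/7; Pelagia (weight 1) → 2/7; Tadeusz (weight 1) → 2/7; Oleg (weight 1/2) → 1/7.
Danuta is living and takes 2/7.
Pelagia is living and takes 2/7.
Tadeusz is living and takes 2/7.
Oleg predeceased; the 1/7 allotted to Oleg's branch passes to Oleg's issue by representation.
Stanislawa is the sole taker at this level and receives the full 1/7.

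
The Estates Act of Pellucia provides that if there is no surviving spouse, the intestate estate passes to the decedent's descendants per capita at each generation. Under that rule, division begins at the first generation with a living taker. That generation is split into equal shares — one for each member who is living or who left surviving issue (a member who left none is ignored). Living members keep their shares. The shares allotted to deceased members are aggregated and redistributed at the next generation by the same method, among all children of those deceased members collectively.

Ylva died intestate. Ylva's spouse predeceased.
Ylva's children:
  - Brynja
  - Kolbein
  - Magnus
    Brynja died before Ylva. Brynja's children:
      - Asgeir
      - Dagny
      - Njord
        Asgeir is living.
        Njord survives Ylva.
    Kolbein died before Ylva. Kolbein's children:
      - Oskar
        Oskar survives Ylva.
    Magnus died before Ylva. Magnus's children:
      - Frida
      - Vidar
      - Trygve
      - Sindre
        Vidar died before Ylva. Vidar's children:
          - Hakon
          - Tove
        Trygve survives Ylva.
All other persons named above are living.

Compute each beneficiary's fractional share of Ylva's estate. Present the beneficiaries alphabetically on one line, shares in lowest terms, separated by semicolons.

Asgeir 1/8; Dagny 1/8; Frida 1/8; Hakon 1/16; Njord 1/8; Oskar 1/8; Sindre 1/8; Tove 1/16; Trygve 1/8

There is no surviving spouse, so the entire estate passes to Ylva's descendants per capita at each generation.
No one at generation 1 (Brynja, Kolbein, Magnus) is living; moving to the next generation.
At generation 2 (Asgeir, Dagny, Njord, Oskar, Frida, Vidar, Trygve, Sindre) there are 8 shares of (1)/8 = 1/8 each.
Living: Asgeir, Dagny, Njord, Oskar, Frida, Trygve, and Sindre — each takes 1/8.
Deceased: Vidar. That 1/8 share is carried to generation 3.
At generation 3 (Hakon, Tove) there are 2 shares of (1/8)/2 = 1/16 each.
Living: Hakon and Tove — each takes 1/16.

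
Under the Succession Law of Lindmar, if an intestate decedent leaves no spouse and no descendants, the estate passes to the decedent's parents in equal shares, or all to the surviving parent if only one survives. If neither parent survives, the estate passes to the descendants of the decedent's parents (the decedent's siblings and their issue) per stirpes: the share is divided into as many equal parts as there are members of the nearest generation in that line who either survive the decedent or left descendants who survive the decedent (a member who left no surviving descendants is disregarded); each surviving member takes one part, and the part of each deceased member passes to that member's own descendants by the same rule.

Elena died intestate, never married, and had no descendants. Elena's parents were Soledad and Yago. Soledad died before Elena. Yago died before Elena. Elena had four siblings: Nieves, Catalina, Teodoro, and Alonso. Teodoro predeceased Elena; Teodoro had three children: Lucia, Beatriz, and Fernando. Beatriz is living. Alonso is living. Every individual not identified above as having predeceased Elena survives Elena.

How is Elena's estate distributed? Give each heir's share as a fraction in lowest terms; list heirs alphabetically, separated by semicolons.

Alonso 1/4; Beatriz 1/12; Catalina 1/4; Fernando 1/12; Lucia 1/12; Nieves 1/4

Neither parent survives and there are no descendants, so the estate passes to Elena's siblings and their issue per stirpes.
The estate is divided into 4 equal shares of 1/4 among Nieves, Catalina, Teodoro, Alonso.
Nieves is living and takes 1/4.
Catalina is living and takes 1/4.
Teodoro predeceased; the 1/4 allotted to Teodoro's branch passes to Teodoro's issue by representation.
The 1/4 is divided into 3 equal shares of 1/12 among Lucia, Beatriz, Fernando.
Lucia is living and takes 1/12.
Beatriz is living and takes 1/12.
Fernando is living and takes 1/12.
Alonso is living and takes 1/4.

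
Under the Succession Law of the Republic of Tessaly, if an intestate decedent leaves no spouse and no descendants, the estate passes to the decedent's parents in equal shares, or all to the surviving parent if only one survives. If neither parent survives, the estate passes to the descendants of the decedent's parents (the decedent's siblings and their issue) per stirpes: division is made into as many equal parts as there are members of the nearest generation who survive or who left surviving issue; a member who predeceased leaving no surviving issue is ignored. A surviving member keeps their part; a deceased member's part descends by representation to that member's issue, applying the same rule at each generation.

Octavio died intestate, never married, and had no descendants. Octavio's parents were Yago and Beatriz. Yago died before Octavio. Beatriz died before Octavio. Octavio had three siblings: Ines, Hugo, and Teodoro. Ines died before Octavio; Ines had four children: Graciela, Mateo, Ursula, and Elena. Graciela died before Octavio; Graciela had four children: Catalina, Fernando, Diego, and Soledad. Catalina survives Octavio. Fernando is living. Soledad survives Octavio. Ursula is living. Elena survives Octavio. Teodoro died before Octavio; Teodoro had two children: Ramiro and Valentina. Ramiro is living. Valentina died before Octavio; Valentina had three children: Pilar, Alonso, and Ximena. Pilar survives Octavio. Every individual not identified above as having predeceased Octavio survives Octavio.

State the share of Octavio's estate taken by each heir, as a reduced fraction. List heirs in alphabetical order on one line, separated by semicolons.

Alonso 1/18; Catalina 1/48; Diego 1/48; Elena 1/12; Fernando 1/48; Hugo 1/3; Mateo 1/12; Pilar 1/18; Ramiro 1/6; Soledad 1/48; Ursula 1/12; Ximena 1/18

Neither parent survives and there are no descendants, so the estate passes to Octavio's siblings and their issue per stirpes.
The estate is divided into 3 equal shares of 1/3 among Ines, Hugo, Teodoro.
Ines predeceased; the 1/3 allotted to Ines's branch passes to Ines's issue by representation.
The 1/3 is divided into 4 equal shares of 1/12 among Graciela, Mateo, Ursula, Elena.
Graciela predeceased; the 1/12 allotted to Graciela's branch passes to Graciela's issue by representation.
The 1/12 is divided into 4 equal shares of 1/48 among Catalina, Fernando, Diego, Soledad.
Catalina is living and takes 1/48.
Fernando is living and takes 1/48.
Diego is living and takes 1/48.
Soledad is living and takes 1/48.
Mateo is living and takes 1/12.
Ursula is living and takes 1/12.
Elena is living and takes 1/12.
Hugo is living and takes 1/3.
Teodoro predeceased; the 1/3 allotted to Teodoro's branch passes to Teodoro's issue by representation.
The 1/3 is divided into 2 equal shares of 1/6 among Ramiro, Valentina.
Ramiro is living and takes 1/6.
Valentina predeceased; the 1/6 allotted to Valentina's branch passes to Valentina's issue by representation.
The 1/6 is divided into 3 equal shares of 1/18 among Pilar, Alonso, Ximena.
Pilar is living and takes 1/18.
Alonso is living and takes 1/18.
Ximena is living and takes 1/18.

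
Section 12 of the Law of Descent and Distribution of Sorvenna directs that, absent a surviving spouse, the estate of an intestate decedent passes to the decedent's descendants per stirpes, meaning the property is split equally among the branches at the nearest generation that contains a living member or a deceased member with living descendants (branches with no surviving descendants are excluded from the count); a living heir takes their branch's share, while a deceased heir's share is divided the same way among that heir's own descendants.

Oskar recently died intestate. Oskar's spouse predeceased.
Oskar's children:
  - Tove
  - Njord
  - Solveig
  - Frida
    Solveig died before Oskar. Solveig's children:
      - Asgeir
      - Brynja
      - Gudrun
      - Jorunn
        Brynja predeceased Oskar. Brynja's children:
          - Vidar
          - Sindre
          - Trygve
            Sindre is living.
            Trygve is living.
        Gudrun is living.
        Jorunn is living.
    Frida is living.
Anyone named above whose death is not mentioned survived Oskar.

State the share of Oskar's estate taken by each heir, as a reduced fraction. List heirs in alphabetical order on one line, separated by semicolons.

There is no surviving spouse, so the entire estate passes to Oskar's descendants per stirpes.
The estate is divided into 4 equal shares of 1/4 among Tove, Njord, Solveig, Frida.
Tove is living and takes 1/4.
Njord is living and takes 1/4.
Solveig predeceased; the 1/4 allotted to Solveig's branch passes to Solveig's issue by representation.
The 1/4 is divided into 4 equal shares of 1/16 among Asgeir, Brynja, Gudrun, Jorunn.
Asgeir is living and takes 1/16.
Brynja predeceased; the 1/16 allotted to Brynja's branch passes to Brynja's issue by representation.
The 1/16 is divided into 3 equal shares of 1/48 among Vidar, Sindre, Trygve.
Vidar is living and takes 1/48.
Sindre is living and takes 1/48.
Trygve is living and takes 1/48.
Gudrun is living and takes 1/16.
Jorunn is living and takes 1/16.
Frida is living and takes 1/4.

Asgeir 1/16; Frida 1/4; Gudrun 1/16; Jorunn 1/16; Njord 1/4; Sindre 1/48; Tove 1/4; Trygve 1/48; Vidar 1/48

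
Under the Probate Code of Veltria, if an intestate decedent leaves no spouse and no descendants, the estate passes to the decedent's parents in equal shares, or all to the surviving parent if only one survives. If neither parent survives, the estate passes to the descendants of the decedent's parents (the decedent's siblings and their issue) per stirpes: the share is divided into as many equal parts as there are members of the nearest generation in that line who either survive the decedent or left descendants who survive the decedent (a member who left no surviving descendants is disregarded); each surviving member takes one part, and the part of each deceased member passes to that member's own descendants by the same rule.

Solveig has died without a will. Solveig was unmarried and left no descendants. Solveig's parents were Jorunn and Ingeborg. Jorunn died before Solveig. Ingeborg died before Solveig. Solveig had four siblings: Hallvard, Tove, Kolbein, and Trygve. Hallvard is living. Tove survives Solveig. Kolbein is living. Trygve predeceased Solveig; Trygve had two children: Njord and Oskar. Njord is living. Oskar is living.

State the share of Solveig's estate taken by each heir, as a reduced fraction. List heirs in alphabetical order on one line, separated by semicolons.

Hallvard 1/4; Kolbein 1/4; Njord 1/8; Oskar 1/8; Tove 1/4

Neither parent survives and there are no descendants, so the estate passes to Solveig's siblings and their issue per stirpes.
The estate is divided into 4 equal shares of 1/4 among Hallvard, Tove, Kolbein, Trygve.
Hallvard is living and takes 1/4.
Tove is living and takes 1/4.
Kolbein is living and takes 1/4.
Trygve predeceased; the 1/4 allotted to Trygve's branch passes to Trygve's issue by representation.
The 1/4 is divided into 2 equal shares of 1/8 among Njord, Oskar.
Njord is living and takes 1/8.
Oskar is living and takes 1/8.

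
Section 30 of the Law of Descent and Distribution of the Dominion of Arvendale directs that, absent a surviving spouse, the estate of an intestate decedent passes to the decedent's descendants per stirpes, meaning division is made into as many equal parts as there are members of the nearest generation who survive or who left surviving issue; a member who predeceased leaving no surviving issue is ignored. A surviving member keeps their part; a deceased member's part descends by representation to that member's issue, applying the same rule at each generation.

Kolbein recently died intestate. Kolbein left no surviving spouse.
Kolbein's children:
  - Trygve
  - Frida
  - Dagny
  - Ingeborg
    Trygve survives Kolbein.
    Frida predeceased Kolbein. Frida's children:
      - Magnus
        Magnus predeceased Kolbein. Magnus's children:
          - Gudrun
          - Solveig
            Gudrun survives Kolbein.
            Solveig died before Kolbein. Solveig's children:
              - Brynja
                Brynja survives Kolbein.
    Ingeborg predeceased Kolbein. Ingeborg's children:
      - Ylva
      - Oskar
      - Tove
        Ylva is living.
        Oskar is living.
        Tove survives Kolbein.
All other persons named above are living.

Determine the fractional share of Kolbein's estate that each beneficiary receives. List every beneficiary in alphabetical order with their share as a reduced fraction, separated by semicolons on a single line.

Brynja 1/8; Dagny 1/4; Gudrun 1/8; Oskar 1/12; Tove 1/12; Trygve 1/4; Ylva 1/12

There is no surviving spouse, so the entire estate passes to Kolbein's descendants per stirpes.
The estate is divided into 4 equal shares of 1/4 among Trygve, Frida, Dagny, Ingeborg.
Trygve is living and takes 1/4.
Frida predeceased; the 1/4 allotted to Frida's branch passes to Frida's issue by representation.
Magnus's line is the sole branch at this level, so the full 1/4 passes to Magnus's issue by representation.
The 1/4 is divided into 2 equal shares of 1/8 among Gudrun, Solveig.
Gudrun is living and takes 1/8.
Solveig predeceased; the 1/8 allotted to Solveig's branch passes to Solveig's issue by representation.
Brynja is the sole taker at this level and receives the full 1/8.
Dagny is living and takes 1/4.
Ingeborg predeceased; the 1/4 allotted to Ingeborg's branch passes to Ingeborg's issue by representation.
The 1/4 is divided into 3 equal shares of 1/12 among Ylva, Oskar, Tove.
Ylva is living and takes 1/12.
Oskar is living and takes 1/12.
Tove is living and takes 1/12.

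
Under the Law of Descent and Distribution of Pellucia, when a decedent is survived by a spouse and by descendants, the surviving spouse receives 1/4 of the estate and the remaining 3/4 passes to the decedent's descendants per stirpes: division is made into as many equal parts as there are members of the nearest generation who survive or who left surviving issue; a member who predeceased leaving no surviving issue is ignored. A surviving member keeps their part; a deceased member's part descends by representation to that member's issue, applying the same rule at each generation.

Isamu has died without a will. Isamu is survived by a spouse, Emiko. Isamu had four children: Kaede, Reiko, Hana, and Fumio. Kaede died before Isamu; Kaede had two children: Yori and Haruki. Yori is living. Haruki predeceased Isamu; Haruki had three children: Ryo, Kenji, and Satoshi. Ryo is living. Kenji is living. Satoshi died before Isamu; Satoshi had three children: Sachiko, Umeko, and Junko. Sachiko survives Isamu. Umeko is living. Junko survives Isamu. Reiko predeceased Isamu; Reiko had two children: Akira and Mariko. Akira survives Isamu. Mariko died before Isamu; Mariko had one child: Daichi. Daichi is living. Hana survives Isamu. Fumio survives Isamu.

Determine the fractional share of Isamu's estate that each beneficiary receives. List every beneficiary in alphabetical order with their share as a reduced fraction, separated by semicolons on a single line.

Akira 3/32; Daichi 3/32; Emiko 1/4; Fumio 3/16; Hana 3/16; Junko 1/96; Kenji 1/32; Ryo 1/32; Sachiko 1/96; Umeko 1/96; Yori 3/32

Emiko, as surviving spouse, takes 1/4.
The remaining 3/4 passes to Isamu's descendants per stirpes.
The 3/4 is divided into 4 equal shares of 3/16 among Kaede, Reiko, Hana, Fumio.
Kaede predeceased; the 3/16 allotted to Kaede's branch passes to Kaede's issue by representation.
The 3/16 is divided into 2 equal shares of 3/32 among Yori, Haruki.
Yori is living and takes 3/32.
Haruki predeceased; the 3/32 allotted to Haruki's branch passes to Haruki's issue by representation.
The 3/32 is divided into 3 equal shares of 1/32 among Ryo, Kenji, Satoshi.
Ryo is living and takes 1/32.
Kenji is living and takes 1/32.
Satoshi predeceased; the 1/32 allotted to Satoshi's branch passes to Satoshi's issue by representation.
The 1/32 is divided into 3 equal shares of 1/96 among Sachiko, Umeko, Junko.
Sachiko is living and takes 1/96.
Umeko is living and takes 1/96.
Junko is living and takes 1/96.
Reiko predeceased; the 3/16 allotted to Reiko's branch passes to Reiko's issue by representation.
The 3/16 is divided into 2 equal shares of 3/32 among Akira, Mariko.
Akira is living and takes 3/32.
Mariko predeceased; the 3/32 allotted to Mariko's branch passes to Mariko's issue by representation.
Daichi is the sole taker at this level and receives the full 3/32.
Hana is living and takes 3/16.
Fumio is living and takes 3/16.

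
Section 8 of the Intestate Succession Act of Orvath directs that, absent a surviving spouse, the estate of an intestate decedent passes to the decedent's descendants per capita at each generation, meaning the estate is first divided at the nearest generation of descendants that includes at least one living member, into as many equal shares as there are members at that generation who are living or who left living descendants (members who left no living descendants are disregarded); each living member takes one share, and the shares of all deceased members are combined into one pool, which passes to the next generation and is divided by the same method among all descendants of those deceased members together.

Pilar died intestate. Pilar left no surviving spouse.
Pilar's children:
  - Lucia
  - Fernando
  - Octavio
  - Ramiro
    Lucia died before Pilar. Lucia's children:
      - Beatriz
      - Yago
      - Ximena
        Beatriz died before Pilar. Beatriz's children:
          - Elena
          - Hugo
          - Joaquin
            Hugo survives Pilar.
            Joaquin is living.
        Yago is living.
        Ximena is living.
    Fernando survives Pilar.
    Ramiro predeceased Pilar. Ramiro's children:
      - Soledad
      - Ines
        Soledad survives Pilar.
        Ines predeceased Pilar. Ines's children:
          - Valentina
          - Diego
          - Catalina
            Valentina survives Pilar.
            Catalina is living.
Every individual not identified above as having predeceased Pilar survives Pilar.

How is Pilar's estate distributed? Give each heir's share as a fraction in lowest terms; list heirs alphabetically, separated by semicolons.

Catalina 1/30; Diego 1/30; Elena 1/30; Fernando 1/4; Hugo 1/30; Joaquin 1/30; Octavio 1/4; Soledad 1/10; Valentina 1/30; Ximena 1/10; Yago 1/10

There is no surviving spouse, so the entire estate passes to Pilar's descendants per capita at each generation.
At generation 1 (Lucia, Fernando, Octavio, Ramiro) there are 4 shares of (1)/4 = 1/4 each.
Living: Fernando and Octavio — each takes 1/4.
Deceased: Lucia and Ramiro. Their combined 1/2 is pooled and carried to generation 2.
At generation 2 (Beatriz, Yago, Ximena, Soledad, Ines) there are 5 shares of (1/2)/5 = 1/10 each.
Living: Yago, Ximena, and Soledad — each takes 1/10.
Deceased: Beatriz and Ines. Their combined 1/5 is pooled and carried to generation 3.
At generation 3 (Elena, Hugo, Joaquin, Valentina, Diego, Catalina) there are 6 shares of (1/5)/6 = 1/30 each.
Living: Elena, Hugo, Joaquin, Valentina, Diego, and Catalina — each takes 1/30.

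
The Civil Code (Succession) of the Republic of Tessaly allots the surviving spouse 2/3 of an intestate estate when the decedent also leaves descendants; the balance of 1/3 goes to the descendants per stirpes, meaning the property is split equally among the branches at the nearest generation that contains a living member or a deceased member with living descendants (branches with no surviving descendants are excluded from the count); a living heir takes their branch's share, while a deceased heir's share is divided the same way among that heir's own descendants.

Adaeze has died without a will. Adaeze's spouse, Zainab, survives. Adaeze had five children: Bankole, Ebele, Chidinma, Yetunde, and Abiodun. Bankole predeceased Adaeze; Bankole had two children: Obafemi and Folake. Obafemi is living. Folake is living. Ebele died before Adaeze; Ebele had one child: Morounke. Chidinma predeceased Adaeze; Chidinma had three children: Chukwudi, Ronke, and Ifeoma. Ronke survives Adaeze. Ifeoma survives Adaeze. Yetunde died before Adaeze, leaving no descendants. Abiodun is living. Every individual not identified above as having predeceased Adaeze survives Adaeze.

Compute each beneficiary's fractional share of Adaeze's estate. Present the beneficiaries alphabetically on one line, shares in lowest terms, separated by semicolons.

Zainab, as surviving spouse, takes 2/3.
The remaining 1/3 passes to Adaeze's descendants per stirpes.
Yetunde left no surviving issue, so that branch lapses and is disregarded.
The 1/3 is divided into 4 equal shares of 1/12 among Bankole, Ebele, Chidinma, Abiodun.
Bankole predeceased; the 1/12 allotted to Bankole's branch passes to Bankole's issue by representation.
The 1/12 is divided into 2 equal shares of 1/24 among Obafemi, Folake.
Obafemi is living and takes 1/24.
Folake is living and takes 1/24.
Ebele predeceased; the 1/12 allotted to Ebele's branch passes to Ebele's issue by representation.
Morounke is the sole taker at this level and receives the full 1/12.
Chidinma predeceased; the 1/12 allotted to Chidinma's branch passes to Chidinma's issue by representation.
The 1/12 is divided into 3 equal shares of 1/36 among Chukwudi, Ronke, Ifeoma.
Chukwudi is living and takes 1/36.
Ronke is living and takes 1/36.
Ifeoma is living and takes 1/36.
Abiodun is living and takes 1/12.

Abiodun 1/12; Chukwudi 1/36; Folake 1/24; Ifeoma 1/36; Morounke 1/12; Obafemi 1/24; Ronke 1/36; Zainab 2/3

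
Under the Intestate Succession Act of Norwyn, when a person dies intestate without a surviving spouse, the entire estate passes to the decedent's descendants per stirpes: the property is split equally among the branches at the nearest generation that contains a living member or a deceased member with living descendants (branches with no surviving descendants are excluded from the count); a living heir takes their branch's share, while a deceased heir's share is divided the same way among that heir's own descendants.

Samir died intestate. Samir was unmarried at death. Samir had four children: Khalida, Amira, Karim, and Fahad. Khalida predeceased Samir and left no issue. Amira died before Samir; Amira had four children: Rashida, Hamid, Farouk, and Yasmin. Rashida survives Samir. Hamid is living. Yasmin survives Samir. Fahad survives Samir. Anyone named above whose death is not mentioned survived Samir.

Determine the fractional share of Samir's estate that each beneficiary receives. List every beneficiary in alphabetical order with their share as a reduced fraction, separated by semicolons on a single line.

There is no surviving spouse, so the entire estate passes to Samir's descendants per stirpes.
Khalida left no surviving issue, so that branch lapses and is disregarded.
The estate is divided into 3 equal shares of 1/3 among Amira, Karim, Fahad.
Amira predeceased; the 1/3 allotted to Amira's branch passes to Amira's issue by representation.
The 1/3 is divided into 4 equal shares of 1/12 among Rashida, Hamid, Farouk, Yasmin.
Rashida is living and takes 1/12.
Hamid is living and takes 1/12.
Farouk is living and takes 1/12.
Yasmin is living and takes 1/12.
Karim is living and takes 1/3.
Fahad is living and takes 1/3.

Fahad 1/3; Farouk 1/12; Hamid 1/12; Karim 1/3; Rashida 1/12; Yasmin 1/12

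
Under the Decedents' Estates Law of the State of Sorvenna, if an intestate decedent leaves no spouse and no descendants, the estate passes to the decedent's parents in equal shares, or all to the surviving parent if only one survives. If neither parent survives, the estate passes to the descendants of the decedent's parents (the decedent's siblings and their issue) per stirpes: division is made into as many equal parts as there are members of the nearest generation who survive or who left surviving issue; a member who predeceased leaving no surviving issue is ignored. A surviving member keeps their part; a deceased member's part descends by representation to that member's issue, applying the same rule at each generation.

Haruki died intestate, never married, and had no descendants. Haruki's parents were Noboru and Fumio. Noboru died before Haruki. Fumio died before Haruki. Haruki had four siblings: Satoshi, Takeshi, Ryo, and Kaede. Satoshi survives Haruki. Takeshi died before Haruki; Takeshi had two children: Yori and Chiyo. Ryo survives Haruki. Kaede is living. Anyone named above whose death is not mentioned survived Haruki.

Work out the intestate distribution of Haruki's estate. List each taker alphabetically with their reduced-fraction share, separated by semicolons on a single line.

Chiyo 1/8; Kaede 1/4; Ryo 1/4; Satoshi 1/4; Yori 1/8

Neither parent survives and there are no descendants, so the estate passes to Haruki's siblings and their issue per stirpes.
The estate is divided into 4 equal shares of 1/4 among Satoshi, Takeshi, Ryo, Kaede.
Satoshi is living and takes 1/4.
Takeshi predeceased; the 1/4 allotted to Takeshi's branch passes to Takeshi's issue by representation.
The 1/4 is divided into 2 equal shares of 1/8 among Yori, Chiyo.
Yori is living and takes 1/8.
Chiyo is living and takes 1/8.
Ryo is living and takes 1/4.
Kaede is living and takes 1/4.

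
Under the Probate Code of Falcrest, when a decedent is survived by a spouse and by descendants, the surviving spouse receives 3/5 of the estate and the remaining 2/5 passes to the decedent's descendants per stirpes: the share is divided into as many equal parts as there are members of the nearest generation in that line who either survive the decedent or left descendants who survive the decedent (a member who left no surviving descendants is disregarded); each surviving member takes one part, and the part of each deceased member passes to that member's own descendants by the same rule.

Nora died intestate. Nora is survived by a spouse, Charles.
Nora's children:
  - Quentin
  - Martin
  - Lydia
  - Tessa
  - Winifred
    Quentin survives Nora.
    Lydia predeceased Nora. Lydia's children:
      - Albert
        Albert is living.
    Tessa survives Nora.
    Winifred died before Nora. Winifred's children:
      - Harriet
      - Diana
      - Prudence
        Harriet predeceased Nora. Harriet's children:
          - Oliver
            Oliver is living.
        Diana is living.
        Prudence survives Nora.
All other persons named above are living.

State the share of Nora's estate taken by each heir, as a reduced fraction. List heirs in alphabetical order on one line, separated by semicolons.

Charles, as surviving spouse, takes 3/5.
The remaining 2/5 passes to Nora's descendants per stirpes.
The 2/5 is divided into 5 equal shares of 2/25 among Quentin, Martin, Lydia, Tessa, Winifred.
Quentin is living and takes 2/25.
Martin is living and takes 2/25.
Lydia predeceased; the 2/25 allotted to Lydia's branch passes to Lydia's issue by representation.
Albert is the sole taker at this level and receives the full 2/25.
Tessa is living and takes 2/25.
Winifred predeceased; the 2/25 allotted to Winifred's branch passes to Winifred's issue by representation.
The 2/25 is divided into 3 equal shares of 2/75 among Harriet, Diana, Prudence.
Harriet predeceased; the 2/75 allotted to Harriet's branch passes to Harriet's issue by representation.
Oliver is the sole taker at this level and receives the full 2/75.
Diana is living and takes 2/75.
Prudence is living and takes 2/75.

Albert 2/25; Charles 3/5; Diana 2/75; Martin 2/25; Oliver 2/75; Prudence 2/75; Quentin 2/25; Tessa 2/25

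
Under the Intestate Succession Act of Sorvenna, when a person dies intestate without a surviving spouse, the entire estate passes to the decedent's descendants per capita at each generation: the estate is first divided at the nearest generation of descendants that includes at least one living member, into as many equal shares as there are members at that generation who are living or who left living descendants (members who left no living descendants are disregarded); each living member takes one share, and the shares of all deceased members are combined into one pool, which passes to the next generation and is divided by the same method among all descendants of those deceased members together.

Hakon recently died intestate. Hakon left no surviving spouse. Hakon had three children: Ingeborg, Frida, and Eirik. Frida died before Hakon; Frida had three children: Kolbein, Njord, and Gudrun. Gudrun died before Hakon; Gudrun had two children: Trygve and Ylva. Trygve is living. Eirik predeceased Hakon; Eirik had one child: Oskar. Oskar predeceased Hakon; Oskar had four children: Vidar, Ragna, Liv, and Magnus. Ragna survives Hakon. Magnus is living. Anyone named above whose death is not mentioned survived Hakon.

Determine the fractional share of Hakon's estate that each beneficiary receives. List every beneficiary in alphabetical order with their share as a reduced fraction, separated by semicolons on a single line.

Ingeborg 1/3; Kolbein 1/6; Liv 1/18; Magnus 1/18; Njord 1/6; Ragna 1/18; Trygve 1/18; Vidar 1/18; Ylva 1/18

There is no surviving spouse, so the entire estate passes to Hakon's descendants per capita at each generation.
At generation 1 (Ingeborg, Frida, Eirik) there are 3 shares of (1)/3 = 1/3 each.
Living: Ingeborg — each takes 1/3.
Deceased: Frida and Eirik. Their combined 2/3 is pooled and carried to generation 2.
At generation 2 (Kolbein, Njord, Gudrun, Oskar) there are 4 shares of (2/3)/4 = 1/6 each.
Living: Kolbein and Njord — each takes 1/6.
Deceased: Gudrun and Oskar. Their combined 1/3 is pooled and carried to generation 3.
At generation 3 (Trygve, Ylva, Vidar, Ragna, Liv, Magnus) there are 6 shares of (1/3)/6 = 1/18 each.
Living: Trygve, Ylva, Vidar, Ragna, Liv, and Magnus — each takes 1/18.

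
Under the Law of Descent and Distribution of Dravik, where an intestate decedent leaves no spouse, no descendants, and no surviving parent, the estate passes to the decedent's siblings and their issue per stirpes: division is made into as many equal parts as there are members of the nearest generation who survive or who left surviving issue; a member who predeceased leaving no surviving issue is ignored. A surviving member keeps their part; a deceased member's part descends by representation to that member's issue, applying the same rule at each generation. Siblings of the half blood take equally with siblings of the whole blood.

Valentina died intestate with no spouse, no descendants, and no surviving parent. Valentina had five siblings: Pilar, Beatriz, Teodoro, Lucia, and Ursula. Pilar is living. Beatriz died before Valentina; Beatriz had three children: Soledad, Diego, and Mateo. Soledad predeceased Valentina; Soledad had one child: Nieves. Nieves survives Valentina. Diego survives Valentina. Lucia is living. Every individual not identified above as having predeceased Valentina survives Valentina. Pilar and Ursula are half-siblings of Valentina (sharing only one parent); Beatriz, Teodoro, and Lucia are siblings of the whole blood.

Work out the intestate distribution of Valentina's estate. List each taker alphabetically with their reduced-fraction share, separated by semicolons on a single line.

No spouse, descendants, or parent survives, so the estate passes to Valentina's siblings per stirpes.
Half-blood and whole-blood siblings take equally under the stated rule.
The estate is divided into 5 equal shares of 1/5 among Pilar, Beatriz, Teodoro, Lucia, Ursula.
Pilar is living and takes 1/5.
Beatriz predeceased; the 1/5 allotted to Beatriz's branch passes to Beatriz's issue by representation.
The 1/5 is divided into 3 equal shares of 1/15 among Soledad, Diego, Mateo.
Soledad predeceased; the 1/15 allotted to Soledad's branch passes to Soledad's issue by representation.
Nieves is the sole taker at this level and receives the full 1/15.
Diego is living and takes 1/15.
Mateo is living and takes 1/15.
Teodoro is living and takes 1/5.
Lucia is living and takes 1/5.
Ursula is living and takes 1/5.

Diego 1/15; Lucia 1/5; Mateo 1/15; Nieves 1/15; Pilar 1/5; Teodoro 1/5; Ursula 1/5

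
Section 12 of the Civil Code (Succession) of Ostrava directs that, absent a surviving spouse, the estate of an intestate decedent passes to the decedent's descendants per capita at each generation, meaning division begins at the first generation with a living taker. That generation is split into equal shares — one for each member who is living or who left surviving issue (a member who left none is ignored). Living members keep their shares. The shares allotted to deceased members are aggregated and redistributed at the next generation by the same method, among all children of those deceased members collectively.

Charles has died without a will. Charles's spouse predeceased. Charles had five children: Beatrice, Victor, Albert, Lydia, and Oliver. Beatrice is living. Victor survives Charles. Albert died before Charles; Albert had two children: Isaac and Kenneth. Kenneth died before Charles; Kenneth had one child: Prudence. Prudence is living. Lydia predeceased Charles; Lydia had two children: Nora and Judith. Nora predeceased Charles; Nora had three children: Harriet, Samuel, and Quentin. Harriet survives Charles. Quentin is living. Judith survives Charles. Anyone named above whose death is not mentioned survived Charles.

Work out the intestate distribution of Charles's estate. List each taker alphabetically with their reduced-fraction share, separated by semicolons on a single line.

There is no surviving spouse, so the entire estate passes to Charles's descendants per capita at each generation.
At generation 1 (Beatrice, Victor, Albert, Lydia, Oliver) there are 5 shares of (1)/5 = 1/5 each.
Living: Beatrice, Victor, and Oliver — each takes 1/5.
Deceased: Albert and Lydia. Their combined 2/5 is pooled and carried to generation 2.
At generation 2 (Isaac, Kenneth, Nora, Judith) there are 4 shares of (2/5)/4 = 1/10 each.
Living: Isaac and Judith — each takes 1/10.
Deceased: Kenneth and Nora. Their combined 1/5 is pooled and carried to generation 3.
At generation 3 (Prudence, Harriet, Samuel, Quentin) there are 4 shares of (1/5)/4 = 1/20 each.
Living: Prudence, Harriet, Samuel, and Quentin — each takes 1/20.

Beatrice 1/5; Harriet 1/20; Isaac 1/10; Judith 1/10; Oliver 1/5; Prudence 1/20; Quentin 1/20; Samuel 1/20; Victor 1/5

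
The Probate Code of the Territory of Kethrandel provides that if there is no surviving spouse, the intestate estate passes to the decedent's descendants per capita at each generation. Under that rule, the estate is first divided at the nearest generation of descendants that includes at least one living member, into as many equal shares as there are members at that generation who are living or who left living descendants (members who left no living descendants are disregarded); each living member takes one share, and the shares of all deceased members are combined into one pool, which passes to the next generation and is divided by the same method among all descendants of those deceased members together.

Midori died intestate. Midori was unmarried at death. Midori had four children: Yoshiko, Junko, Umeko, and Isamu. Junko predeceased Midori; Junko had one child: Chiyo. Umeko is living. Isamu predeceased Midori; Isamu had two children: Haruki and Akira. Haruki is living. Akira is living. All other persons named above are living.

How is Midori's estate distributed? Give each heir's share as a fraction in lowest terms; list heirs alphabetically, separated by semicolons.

There is no surviving spouse, so the entire estate passes to Midori's descendants per capita at each generation.
At generation 1 (Yoshiko, Junko, Umeko, Isamu) there are 4 shares of (1)/4 = 1/4 each.
Living: Yoshiko and Umeko — each takes 1/4.
Deceased: Junko and Isamu. Their combined 1/2 is pooled and carried to generation 2.
At generation 2 (Chiyo, Haruki, Akira) there are 3 shares of (1/2)/3 = 1/6 each.
Living: Chiyo, Haruki, and Akira — each takes 1/6.

Akira 1/6; Chiyo 1/6; Haruki 1/6; Umeko 1/4; Yoshiko 1/4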